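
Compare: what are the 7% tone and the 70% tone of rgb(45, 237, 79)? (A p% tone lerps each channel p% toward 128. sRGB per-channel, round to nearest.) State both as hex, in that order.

#33E552, #67A171

7% tone:
  R: 45 + 0.07×(128−45) = 45 + 5.81 = 50.81 → 51
  G: 237 + 0.07×(128−237) = 237 − 7.63 = 229.37 → 229
  B: 79 + 0.07×(128−79) = 79 + 3.43 = 82.43 → 82
  → #33E552
70% tone:
  R: 45 + 58.1 = 103.1 → 103
  G: 237 − 76.3 = 160.7 → 161
  B: 79 + 34.3 = 113.3 → 113
  → #67A171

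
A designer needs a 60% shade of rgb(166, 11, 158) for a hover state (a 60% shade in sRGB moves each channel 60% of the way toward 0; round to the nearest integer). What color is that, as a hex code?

#42043F

Per channel, c → c + 0.6(0 − c):
  R: 166 + 0.6×(0−166) = 166 − 99.6 = 66.4 → 66
  G: 11 + 0.6×(0−11) = 11 − 6.6 = 4.4 → 4
  B: 158 + 0.6×(0−158) = 158 − 94.8 = 63.2 → 63
rgb(66, 4, 63) = #42043F.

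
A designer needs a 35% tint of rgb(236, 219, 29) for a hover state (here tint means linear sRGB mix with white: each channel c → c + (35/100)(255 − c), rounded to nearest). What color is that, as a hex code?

Lerp each channel 35% toward 255:
  R: 236 + 0.35×(255−236) = 236 + 6.65 = 242.65 → 243
  G: 219 + 0.35×(255−219) = 219 + 12.6 = 231.6 → 232
  B: 29 + 79.1 = 108.1 → 108
rgb(243, 232, 108) = #f3e86c.

#f3e86c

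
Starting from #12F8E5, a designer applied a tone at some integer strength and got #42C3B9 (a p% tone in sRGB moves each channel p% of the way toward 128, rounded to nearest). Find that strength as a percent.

#12F8E5 is rgb(18, 248, 229); #42C3B9 is rgb(66, 195, 185).
On the G channel (widest range): 195 ≈ 248 + (p/100)(128 − 248), so p ≈ 100×(195 − 248)/(128 − 248) = -5300/-120 = 44.17.
p = 44 reproduces all three channels after rounding.

44%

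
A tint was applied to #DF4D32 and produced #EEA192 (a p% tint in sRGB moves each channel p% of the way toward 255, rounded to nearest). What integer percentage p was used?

#DF4D32 is rgb(223, 77, 50); #EEA192 is rgb(238, 161, 146).
On the B channel (widest range): 146 ≈ 50 + (p/100)(255 − 50), so p ≈ 100×(146 − 50)/(255 − 50) = 9600/205 = 46.83.
p = 47 reproduces all three channels after rounding.

47%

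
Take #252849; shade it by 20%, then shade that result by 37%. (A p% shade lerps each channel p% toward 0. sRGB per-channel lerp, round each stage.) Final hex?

#252849 is rgb(37, 40, 73).
Per channel, c → c + 0.2(0 − c):
  R: 37 + 0.2×(0−37) = 37 − 7.4 = 29.6 → 30
  G: 40 − 8 = 32 → 32
  B: 73 − 14.6 = 58.4 → 58
After the shade: rgb(30, 32, 58) = #1E203A.
A 37% shade moves each channel 37% toward 0:
  R: 30 + 0.37×(0−30) = 30 − 11.1 = 18.9 → 19
  G: 32 − 11.84 = 20.16 → 20
  B: 58 − 21.46 = 36.54 → 37
rgb(19, 20, 37) = #131425.

#131425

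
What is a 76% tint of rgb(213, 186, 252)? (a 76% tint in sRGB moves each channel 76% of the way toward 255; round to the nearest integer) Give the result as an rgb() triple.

rgb(245, 238, 254)

Lerp each channel 76% toward 255:
  R: 213 + 31.92 = 244.92 → 245
  G: 186 + 0.76×(255−186) = 186 + 52.44 = 238.44 → 238
  B: 252 + 0.76×(255−252) = 252 + 2.28 = 254.28 → 254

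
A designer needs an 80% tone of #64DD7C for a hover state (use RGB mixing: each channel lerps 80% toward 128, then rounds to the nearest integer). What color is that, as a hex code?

#7A937F

#64DD7C is rgb(100, 221, 124).
Lerp each channel 80% toward 128:
  R: 100 + 0.8×(128−100) = 100 + 22.4 = 122.4 → 122
  G: 221 + 0.8×(128−221) = 221 − 74.4 = 146.6 → 147
  B: 124 + 3.2 = 127.2 → 127
rgb(122, 147, 127) = #7A937F.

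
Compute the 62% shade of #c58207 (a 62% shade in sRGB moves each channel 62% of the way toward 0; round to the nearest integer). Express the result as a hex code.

#c58207 is rgb(197, 130, 7).
Per channel, c → c + 0.62(0 − c):
  R: 197 + 0.62×(0−197) = 197 − 122.14 = 74.86 → 75
  G: 130 + 0.62×(0−130) = 130 − 80.6 = 49.4 → 49
  B: 7 − 4.34 = 2.66 → 3
rgb(75, 49, 3) = #4b3103.

#4b3103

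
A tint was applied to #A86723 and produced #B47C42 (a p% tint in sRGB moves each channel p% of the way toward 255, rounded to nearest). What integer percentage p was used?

14%

#A86723 is rgb(168, 103, 35); #B47C42 is rgb(180, 124, 66).
On the B channel (widest range): 66 ≈ 35 + (p/100)(255 − 35), so p ≈ 100×(66 − 35)/(255 − 35) = 3100/220 = 14.09.
p = 14 reproduces all three channels after rounding.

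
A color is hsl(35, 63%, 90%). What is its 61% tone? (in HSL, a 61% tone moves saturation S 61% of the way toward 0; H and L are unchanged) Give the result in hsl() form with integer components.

S moves 61% from 63 toward 0: 63 − 38.43 = 24.57 → 25.
H and L are unchanged.

hsl(35, 25%, 90%)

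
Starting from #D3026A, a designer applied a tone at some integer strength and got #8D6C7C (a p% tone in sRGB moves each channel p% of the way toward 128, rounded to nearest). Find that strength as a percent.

84%

#D3026A is rgb(211, 2, 106); #8D6C7C is rgb(141, 108, 124).
On the G channel (widest range): 108 ≈ 2 + (p/100)(128 − 2), so p ≈ 100×(108 − 2)/(128 − 2) = 10600/126 = 84.13.
p = 84 reproduces all three channels after rounding.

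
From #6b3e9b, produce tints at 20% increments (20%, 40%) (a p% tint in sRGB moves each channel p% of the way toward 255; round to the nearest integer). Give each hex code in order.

#6b3e9b is rgb(107, 62, 155).
20%: (107 + 29.6 = 136.6→137, 62 + 38.6 = 100.6→101, 155 + 20 = 175→175) → #8965af
40%: (107 + 59.2 = 166.2→166, 62 + 77.2 = 139.2→139, 155 + 40 = 195→195) → #a68bc3

#8965af, #a68bc3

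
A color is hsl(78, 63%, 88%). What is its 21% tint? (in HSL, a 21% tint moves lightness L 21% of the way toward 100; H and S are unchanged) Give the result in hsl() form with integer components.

hsl(78, 63%, 91%)

L moves 21% from 88 toward 100: 88 + 2.52 = 90.52 → 91.
H and S are unchanged.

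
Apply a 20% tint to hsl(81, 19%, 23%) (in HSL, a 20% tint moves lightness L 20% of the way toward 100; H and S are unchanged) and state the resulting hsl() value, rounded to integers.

hsl(81, 19%, 38%)

L moves 20% from 23 toward 100: 23 + 15.4 = 38.4 → 38.
H and S are unchanged.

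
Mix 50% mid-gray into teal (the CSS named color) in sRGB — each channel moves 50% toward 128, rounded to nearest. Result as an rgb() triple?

CSS teal is rgb(0, 128, 128).
Lerp each channel 50% toward 128:
  R: 0 + 0.5×(128−0) = 0 + 64 = 64 → 64
  G: 128 + 0 = 128 → 128
  B: 128 + 0 = 128 → 128

rgb(64, 128, 128)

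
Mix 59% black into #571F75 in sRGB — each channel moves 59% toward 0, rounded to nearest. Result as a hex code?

#240D30

#571F75 is rgb(87, 31, 117).
Per channel, c → c + 0.59(0 − c):
  R: 87 − 51.33 = 35.67 → 36
  G: 31 + 0.59×(0−31) = 31 − 18.29 = 12.71 → 13
  B: 117 + 0.59×(0−117) = 117 − 69.03 = 47.97 → 48
rgb(36, 13, 48) = #240D30.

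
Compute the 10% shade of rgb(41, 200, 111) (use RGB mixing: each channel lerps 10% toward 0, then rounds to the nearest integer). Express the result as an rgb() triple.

Per channel, c → c + 0.1(0 − c):
  R: 41 + 0.1×(0−41) = 41 − 4.1 = 36.9 → 37
  G: 200 − 20 = 180 → 180
  B: 111 + 0.1×(0−111) = 111 − 11.1 = 99.9 → 100

rgb(37, 180, 100)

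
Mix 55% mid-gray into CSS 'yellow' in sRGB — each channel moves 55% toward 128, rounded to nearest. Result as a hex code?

#b9b946

CSS yellow is rgb(255, 255, 0).
Per channel, c → c + 0.55(128 − c):
  R: 255 + 0.55×(128−255) = 255 − 69.85 = 185.15 → 185
  G: 255 + 0.55×(128−255) = 255 − 69.85 = 185.15 → 185
  B: 0 + 0.55×(128−0) = 0 + 70.4 = 70.4 → 70
rgb(185, 185, 70) = #b9b946.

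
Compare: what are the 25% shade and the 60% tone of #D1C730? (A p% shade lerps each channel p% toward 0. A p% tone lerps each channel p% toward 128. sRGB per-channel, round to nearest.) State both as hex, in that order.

#9D9524, #A09C60

#D1C730 is rgb(209, 199, 48).
25% shade:
  R: 209 − 52.25 = 156.75 → 157
  G: 199 + 0.25×(0−199) = 199 − 49.75 = 149.25 → 149
  B: 48 − 12 = 36 → 36
  → #9D9524
60% tone:
  R: 209 + 0.6×(128−209) = 209 − 48.6 = 160.4 → 160
  G: 199 − 42.6 = 156.4 → 156
  B: 48 + 48 = 96 → 96
  → #A09C60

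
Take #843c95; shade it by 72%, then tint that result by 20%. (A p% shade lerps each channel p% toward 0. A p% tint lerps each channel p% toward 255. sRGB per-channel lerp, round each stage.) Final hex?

#514155

#843c95 is rgb(132, 60, 149).
A 72% shade moves each channel 72% toward 0:
  R: 132 + 0.72×(0−132) = 132 − 95.04 = 36.96 → 37
  G: 60 − 43.2 = 16.8 → 17
  B: 149 + 0.72×(0−149) = 149 − 107.28 = 41.72 → 42
After the shade: rgb(37, 17, 42) = #25112a.
Per channel, c → c + 0.2(255 − c):
  R: 37 + 0.2×(255−37) = 37 + 43.6 = 80.6 → 81
  G: 17 + 47.6 = 64.6 → 65
  B: 42 + 42.6 = 84.6 → 85
rgb(81, 65, 85) = #514155.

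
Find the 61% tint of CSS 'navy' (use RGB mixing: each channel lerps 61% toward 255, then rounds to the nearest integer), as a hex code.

#9c9ccd

CSS navy is rgb(0, 0, 128).
A 61% tint moves each channel 61% toward 255:
  R: 0 + 155.55 = 155.55 → 156
  G: 0 + 155.55 = 155.55 → 156
  B: 128 + 77.47 = 205.47 → 205
rgb(156, 156, 205) = #9c9ccd.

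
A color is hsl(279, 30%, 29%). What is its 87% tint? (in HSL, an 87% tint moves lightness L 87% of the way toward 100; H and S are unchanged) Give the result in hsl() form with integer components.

L moves 87% from 29 toward 100: 29 + 61.77 = 90.77 → 91.
H and S are unchanged.

hsl(279, 30%, 91%)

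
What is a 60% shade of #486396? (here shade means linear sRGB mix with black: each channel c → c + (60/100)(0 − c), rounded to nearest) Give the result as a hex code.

#1D283C

#486396 is rgb(72, 99, 150).
A 60% shade moves each channel 60% toward 0:
  R: 72 + 0.6×(0−72) = 72 − 43.2 = 28.8 → 29
  G: 99 − 59.4 = 39.6 → 40
  B: 150 + 0.6×(0−150) = 150 − 90 = 60 → 60
rgb(29, 40, 60) = #1D283C.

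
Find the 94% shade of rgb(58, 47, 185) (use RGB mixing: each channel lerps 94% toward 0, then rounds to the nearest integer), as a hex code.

Lerp each channel 94% toward 0:
  R: 58 + 0.94×(0−58) = 58 − 54.52 = 3.48 → 3
  G: 47 + 0.94×(0−47) = 47 − 44.18 = 2.82 → 3
  B: 185 + 0.94×(0−185) = 185 − 173.9 = 11.1 → 11
rgb(3, 3, 11) = #03030B.

#03030B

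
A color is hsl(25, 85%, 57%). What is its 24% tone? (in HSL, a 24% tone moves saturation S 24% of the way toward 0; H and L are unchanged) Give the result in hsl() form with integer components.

hsl(25, 65%, 57%)

S moves 24% from 85 toward 0: 85 − 20.4 = 64.6 → 65.
H and L are unchanged.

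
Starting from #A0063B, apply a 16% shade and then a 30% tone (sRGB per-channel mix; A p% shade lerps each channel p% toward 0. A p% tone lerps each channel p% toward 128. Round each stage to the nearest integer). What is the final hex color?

#A0063B is rgb(160, 6, 59).
Per channel, c → c + 0.16(0 − c):
  R: 160 + 0.16×(0−160) = 160 − 25.6 = 134.4 → 134
  G: 6 − 0.96 = 5.04 → 5
  B: 59 − 9.44 = 49.56 → 50
After the shade: rgb(134, 5, 50) = #860532.
A 30% tone moves each channel 30% toward 128:
  R: 134 − 1.8 = 132.2 → 132
  G: 5 + 36.9 = 41.9 → 42
  B: 50 + 0.3×(128−50) = 50 + 23.4 = 73.4 → 73
rgb(132, 42, 73) = #842A49.

#842A49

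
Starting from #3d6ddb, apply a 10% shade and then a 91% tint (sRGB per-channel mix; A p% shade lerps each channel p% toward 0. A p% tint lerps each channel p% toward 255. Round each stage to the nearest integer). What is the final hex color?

#3d6ddb is rgb(61, 109, 219).
Lerp each channel 10% toward 0:
  R: 61 + 0.1×(0−61) = 61 − 6.1 = 54.9 → 55
  G: 109 − 10.9 = 98.1 → 98
  B: 219 + 0.1×(0−219) = 219 − 21.9 = 197.1 → 197
After the shade: rgb(55, 98, 197) = #3762c5.
Per channel, c → c + 0.91(255 − c):
  R: 55 + 0.91×(255−55) = 55 + 182 = 237 → 237
  G: 98 + 0.91×(255−98) = 98 + 142.87 = 240.87 → 241
  B: 197 + 0.91×(255−197) = 197 + 52.78 = 249.78 → 250
rgb(237, 241, 250) = #edf1fa.

#edf1fa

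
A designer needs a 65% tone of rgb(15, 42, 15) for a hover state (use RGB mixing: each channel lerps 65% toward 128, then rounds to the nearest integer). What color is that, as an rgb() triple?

rgb(88, 98, 88)

A 65% tone moves each channel 65% toward 128:
  R: 15 + 73.45 = 88.45 → 88
  G: 42 + 0.65×(128−42) = 42 + 55.9 = 97.9 → 98
  B: 15 + 0.65×(128−15) = 15 + 73.45 = 88.45 → 88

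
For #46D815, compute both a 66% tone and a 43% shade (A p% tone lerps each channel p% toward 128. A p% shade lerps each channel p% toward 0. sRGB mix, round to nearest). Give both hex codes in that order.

#6C9E5C, #287B0C

#46D815 is rgb(70, 216, 21).
66% tone:
  R: 70 + 0.66×(128−70) = 70 + 38.28 = 108.28 → 108
  G: 216 + 0.66×(128−216) = 216 − 58.08 = 157.92 → 158
  B: 21 + 0.66×(128−21) = 21 + 70.62 = 91.62 → 92
  → #6C9E5C
43% shade:
  R: 70 + 0.43×(0−70) = 70 − 30.1 = 39.9 → 40
  G: 216 + 0.43×(0−216) = 216 − 92.88 = 123.12 → 123
  B: 21 + 0.43×(0−21) = 21 − 9.03 = 11.97 → 12
  → #287B0C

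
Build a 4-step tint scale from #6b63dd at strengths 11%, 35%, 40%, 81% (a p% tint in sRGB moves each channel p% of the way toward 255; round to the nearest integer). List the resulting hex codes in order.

#7b74e1, #9f9ae9, #a6a1eb, #e3e1f9

#6b63dd is rgb(107, 99, 221).
11%: (107 + 16.28 = 123.28→123, 99 + 17.16 = 116.16→116, 221 + 3.74 = 224.74→225) → #7b74e1
35%: (107 + 51.8 = 158.8→159, 99 + 54.6 = 153.6→154, 221 + 11.9 = 232.9→233) → #9f9ae9
40%: (107 + 59.2 = 166.2→166, 99 + 62.4 = 161.4→161, 221 + 13.6 = 234.6→235) → #a6a1eb
81%: (107 + 119.88 = 226.88→227, 99 + 126.36 = 225.36→225, 221 + 27.54 = 248.54→249) → #e3e1f9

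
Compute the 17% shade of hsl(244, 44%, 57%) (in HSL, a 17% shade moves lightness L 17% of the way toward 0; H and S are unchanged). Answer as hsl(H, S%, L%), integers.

hsl(244, 44%, 47%)

L moves 17% from 57 toward 0: 57 − 9.69 = 47.31 → 47.
H and S are unchanged.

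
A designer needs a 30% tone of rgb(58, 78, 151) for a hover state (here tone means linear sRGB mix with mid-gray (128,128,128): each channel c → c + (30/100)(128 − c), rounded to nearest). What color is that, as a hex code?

Per channel, c → c + 0.3(128 − c):
  R: 58 + 21 = 79 → 79
  G: 78 + 0.3×(128−78) = 78 + 15 = 93 → 93
  B: 151 + 0.3×(128−151) = 151 − 6.9 = 144.1 → 144
rgb(79, 93, 144) = #4F5D90.

#4F5D90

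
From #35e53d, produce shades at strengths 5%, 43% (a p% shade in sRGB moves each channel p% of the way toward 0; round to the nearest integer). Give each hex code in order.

#32da3a, #1e8323

#35e53d is rgb(53, 229, 61).
5%: (53 − 2.65 = 50.35→50, 229 − 11.45 = 217.55→218, 61 − 3.05 = 57.95→58) → #32da3a
43%: (53 − 22.79 = 30.21→30, 229 − 98.47 = 130.53→131, 61 − 26.23 = 34.77→35) → #1e8323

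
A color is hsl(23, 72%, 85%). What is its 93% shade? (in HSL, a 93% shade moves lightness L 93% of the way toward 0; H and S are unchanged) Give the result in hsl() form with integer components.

L moves 93% from 85 toward 0: 85 − 79.05 = 5.95 → 6.
H and S are unchanged.

hsl(23, 72%, 6%)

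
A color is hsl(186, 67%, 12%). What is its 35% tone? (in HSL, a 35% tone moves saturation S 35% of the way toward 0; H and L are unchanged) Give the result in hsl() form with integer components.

hsl(186, 44%, 12%)

S moves 35% from 67 toward 0: 67 − 23.45 = 43.55 → 44.
H and L are unchanged.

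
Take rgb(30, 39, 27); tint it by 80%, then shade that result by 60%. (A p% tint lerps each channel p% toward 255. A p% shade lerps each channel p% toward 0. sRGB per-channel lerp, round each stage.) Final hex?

#545554

An 80% tint moves each channel 80% toward 255:
  R: 30 + 0.8×(255−30) = 30 + 180 = 210 → 210
  G: 39 + 172.8 = 211.8 → 212
  B: 27 + 0.8×(255−27) = 27 + 182.4 = 209.4 → 209
After the tint: rgb(210, 212, 209) = #d2d4d1.
Per channel, c → c + 0.6(0 − c):
  R: 210 + 0.6×(0−210) = 210 − 126 = 84 → 84
  G: 212 + 0.6×(0−212) = 212 − 127.2 = 84.8 → 85
  B: 209 − 125.4 = 83.6 → 84
rgb(84, 85, 84) = #545554.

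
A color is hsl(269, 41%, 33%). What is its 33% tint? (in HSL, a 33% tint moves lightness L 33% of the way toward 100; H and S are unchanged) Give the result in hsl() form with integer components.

hsl(269, 41%, 55%)

L moves 33% from 33 toward 100: 33 + 22.11 = 55.11 → 55.
H and S are unchanged.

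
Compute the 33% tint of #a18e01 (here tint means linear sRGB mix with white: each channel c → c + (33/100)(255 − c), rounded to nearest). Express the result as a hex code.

#a18e01 is rgb(161, 142, 1).
Lerp each channel 33% toward 255:
  R: 161 + 0.33×(255−161) = 161 + 31.02 = 192.02 → 192
  G: 142 + 0.33×(255−142) = 142 + 37.29 = 179.29 → 179
  B: 1 + 0.33×(255−1) = 1 + 83.82 = 84.82 → 85
rgb(192, 179, 85) = #c0b355.

#c0b355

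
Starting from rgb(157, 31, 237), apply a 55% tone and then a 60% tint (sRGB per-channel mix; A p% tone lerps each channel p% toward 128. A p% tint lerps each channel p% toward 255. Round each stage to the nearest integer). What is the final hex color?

#d1bbe0

Lerp each channel 55% toward 128:
  R: 157 + 0.55×(128−157) = 157 − 15.95 = 141.05 → 141
  G: 31 + 0.55×(128−31) = 31 + 53.35 = 84.35 → 84
  B: 237 + 0.55×(128−237) = 237 − 59.95 = 177.05 → 177
After the tone: rgb(141, 84, 177) = #8d54b1.
Per channel, c → c + 0.6(255 − c):
  R: 141 + 0.6×(255−141) = 141 + 68.4 = 209.4 → 209
  G: 84 + 0.6×(255−84) = 84 + 102.6 = 186.6 → 187
  B: 177 + 46.8 = 223.8 → 224
rgb(209, 187, 224) = #d1bbe0.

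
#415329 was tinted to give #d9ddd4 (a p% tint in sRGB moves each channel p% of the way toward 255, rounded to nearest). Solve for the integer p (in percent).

#415329 is rgb(65, 83, 41); #d9ddd4 is rgb(217, 221, 212).
On the B channel (widest range): 212 ≈ 41 + (p/100)(255 − 41), so p ≈ 100×(212 − 41)/(255 − 41) = 17100/214 = 79.91.
p = 80 reproduces all three channels after rounding.

80%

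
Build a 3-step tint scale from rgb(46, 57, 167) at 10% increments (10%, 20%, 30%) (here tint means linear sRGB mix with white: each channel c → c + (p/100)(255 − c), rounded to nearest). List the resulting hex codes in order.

#434DB0, #5861B9, #6D74C1

10%: (46 + 20.9 = 66.9→67, 57 + 19.8 = 76.8→77, 167 + 8.8 = 175.8→176) → #434DB0
20%: (46 + 41.8 = 87.8→88, 57 + 39.6 = 96.6→97, 167 + 17.6 = 184.6→185) → #5861B9
30%: (46 + 62.7 = 108.7→109, 57 + 59.4 = 116.4→116, 167 + 26.4 = 193.4→193) → #6D74C1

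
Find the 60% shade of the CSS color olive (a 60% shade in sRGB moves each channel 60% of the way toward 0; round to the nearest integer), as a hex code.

#333300

CSS olive is rgb(128, 128, 0).
Per channel, c → c + 0.6(0 − c):
  R: 128 + 0.6×(0−128) = 128 − 76.8 = 51.2 → 51
  G: 128 − 76.8 = 51.2 → 51
  B: 0 + 0.6×(0−0) = 0 + 0 = 0 → 0
rgb(51, 51, 0) = #333300.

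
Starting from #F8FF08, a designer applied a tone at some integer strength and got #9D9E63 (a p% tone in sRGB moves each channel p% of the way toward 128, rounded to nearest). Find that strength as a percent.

76%

#F8FF08 is rgb(248, 255, 8); #9D9E63 is rgb(157, 158, 99).
On the G channel (widest range): 158 ≈ 255 + (p/100)(128 − 255), so p ≈ 100×(158 − 255)/(128 − 255) = -9700/-127 = 76.38.
p = 76 reproduces all three channels after rounding.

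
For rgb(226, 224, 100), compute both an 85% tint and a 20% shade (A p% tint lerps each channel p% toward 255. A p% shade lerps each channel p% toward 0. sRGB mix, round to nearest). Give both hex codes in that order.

#FBFAE8, #B5B350

85% tint:
  R: 226 + 0.85×(255−226) = 226 + 24.65 = 250.65 → 251
  G: 224 + 26.35 = 250.35 → 250
  B: 100 + 131.75 = 231.75 → 232
  → #FBFAE8
20% shade:
  R: 226 + 0.2×(0−226) = 226 − 45.2 = 180.8 → 181
  G: 224 + 0.2×(0−224) = 224 − 44.8 = 179.2 → 179
  B: 100 + 0.2×(0−100) = 100 − 20 = 80 → 80
  → #B5B350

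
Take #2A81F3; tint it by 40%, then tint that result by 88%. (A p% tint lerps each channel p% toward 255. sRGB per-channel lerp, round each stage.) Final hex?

#F0F6FE

#2A81F3 is rgb(42, 129, 243).
Per channel, c → c + 0.4(255 − c):
  R: 42 + 0.4×(255−42) = 42 + 85.2 = 127.2 → 127
  G: 129 + 0.4×(255−129) = 129 + 50.4 = 179.4 → 179
  B: 243 + 0.4×(255−243) = 243 + 4.8 = 247.8 → 248
After the tint: rgb(127, 179, 248) = #7FB3F8.
Per channel, c → c + 0.88(255 − c):
  R: 127 + 112.64 = 239.64 → 240
  G: 179 + 66.88 = 245.88 → 246
  B: 248 + 6.16 = 254.16 → 254
rgb(240, 246, 254) = #F0F6FE.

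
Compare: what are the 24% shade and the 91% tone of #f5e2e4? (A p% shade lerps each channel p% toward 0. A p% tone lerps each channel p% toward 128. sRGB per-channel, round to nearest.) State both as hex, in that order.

#f5e2e4 is rgb(245, 226, 228).
24% shade:
  R: 245 − 58.8 = 186.2 → 186
  G: 226 − 54.24 = 171.76 → 172
  B: 228 − 54.72 = 173.28 → 173
  → #baacad
91% tone:
  R: 245 + 0.91×(128−245) = 245 − 106.47 = 138.53 → 139
  G: 226 − 89.18 = 136.82 → 137
  B: 228 + 0.91×(128−228) = 228 − 91 = 137 → 137
  → #8b8989

#baacad, #8b8989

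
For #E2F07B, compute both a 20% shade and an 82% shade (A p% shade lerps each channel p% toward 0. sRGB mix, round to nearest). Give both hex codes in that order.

#B5C062, #292B16

#E2F07B is rgb(226, 240, 123).
20% shade:
  R: 226 + 0.2×(0−226) = 226 − 45.2 = 180.8 → 181
  G: 240 − 48 = 192 → 192
  B: 123 + 0.2×(0−123) = 123 − 24.6 = 98.4 → 98
  → #B5C062
82% shade:
  R: 226 + 0.82×(0−226) = 226 − 185.32 = 40.68 → 41
  G: 240 + 0.82×(0−240) = 240 − 196.8 = 43.2 → 43
  B: 123 + 0.82×(0−123) = 123 − 100.86 = 22.14 → 22
  → #292B16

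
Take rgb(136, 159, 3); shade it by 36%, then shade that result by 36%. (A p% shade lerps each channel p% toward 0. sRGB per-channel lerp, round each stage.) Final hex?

Per channel, c → c + 0.36(0 − c):
  R: 136 + 0.36×(0−136) = 136 − 48.96 = 87.04 → 87
  G: 159 + 0.36×(0−159) = 159 − 57.24 = 101.76 → 102
  B: 3 − 1.08 = 1.92 → 2
After the shade: rgb(87, 102, 2) = #576602.
Per channel, c → c + 0.36(0 − c):
  R: 87 + 0.36×(0−87) = 87 − 31.32 = 55.68 → 56
  G: 102 − 36.72 = 65.28 → 65
  B: 2 + 0.36×(0−2) = 2 − 0.72 = 1.28 → 1
rgb(56, 65, 1) = #384101.

#384101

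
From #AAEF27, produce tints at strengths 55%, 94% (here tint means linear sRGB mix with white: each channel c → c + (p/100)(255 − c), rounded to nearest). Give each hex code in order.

#AAEF27 is rgb(170, 239, 39).
55%: (170 + 46.75 = 216.75→217, 239 + 8.8 = 247.8→248, 39 + 118.8 = 157.8→158) → #D9F89E
94%: (170 + 79.9 = 249.9→250, 239 + 15.04 = 254.04→254, 39 + 203.04 = 242.04→242) → #FAFEF2

#D9F89E, #FAFEF2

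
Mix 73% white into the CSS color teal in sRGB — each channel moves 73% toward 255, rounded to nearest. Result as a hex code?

#badddd

CSS teal is rgb(0, 128, 128).
A 73% tint moves each channel 73% toward 255:
  R: 0 + 186.15 = 186.15 → 186
  G: 128 + 92.71 = 220.71 → 221
  B: 128 + 0.73×(255−128) = 128 + 92.71 = 220.71 → 221
rgb(186, 221, 221) = #badddd.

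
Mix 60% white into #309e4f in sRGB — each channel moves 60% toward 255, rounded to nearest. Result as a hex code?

#309e4f is rgb(48, 158, 79).
Per channel, c → c + 0.6(255 − c):
  R: 48 + 0.6×(255−48) = 48 + 124.2 = 172.2 → 172
  G: 158 + 0.6×(255−158) = 158 + 58.2 = 216.2 → 216
  B: 79 + 0.6×(255−79) = 79 + 105.6 = 184.6 → 185
rgb(172, 216, 185) = #acd8b9.

#acd8b9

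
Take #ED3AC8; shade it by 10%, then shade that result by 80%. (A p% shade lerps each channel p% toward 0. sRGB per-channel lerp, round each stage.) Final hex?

#ED3AC8 is rgb(237, 58, 200).
Per channel, c → c + 0.1(0 − c):
  R: 237 + 0.1×(0−237) = 237 − 23.7 = 213.3 → 213
  G: 58 − 5.8 = 52.2 → 52
  B: 200 + 0.1×(0−200) = 200 − 20 = 180 → 180
After the shade: rgb(213, 52, 180) = #D534B4.
Lerp each channel 80% toward 0:
  R: 213 − 170.4 = 42.6 → 43
  G: 52 − 41.6 = 10.4 → 10
  B: 180 − 144 = 36 → 36
rgb(43, 10, 36) = #2B0A24.

#2B0A24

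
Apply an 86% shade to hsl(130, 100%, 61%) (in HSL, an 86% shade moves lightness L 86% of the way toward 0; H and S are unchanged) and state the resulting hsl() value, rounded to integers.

L moves 86% from 61 toward 0: 61 − 52.46 = 8.54 → 9.
H and S are unchanged.

hsl(130, 100%, 9%)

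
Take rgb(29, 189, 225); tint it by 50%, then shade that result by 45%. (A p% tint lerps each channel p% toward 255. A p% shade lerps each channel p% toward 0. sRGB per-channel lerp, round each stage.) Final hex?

#4E7A84

Per channel, c → c + 0.5(255 − c):
  R: 29 + 0.5×(255−29) = 29 + 113 = 142 → 142
  G: 189 + 0.5×(255−189) = 189 + 33 = 222 → 222
  B: 225 + 0.5×(255−225) = 225 + 15 = 240 → 240
After the tint: rgb(142, 222, 240) = #8EDEF0.
Per channel, c → c + 0.45(0 − c):
  R: 142 + 0.45×(0−142) = 142 − 63.9 = 78.1 → 78
  G: 222 + 0.45×(0−222) = 222 − 99.9 = 122.1 → 122
  B: 240 + 0.45×(0−240) = 240 − 108 = 132 → 132
rgb(78, 122, 132) = #4E7A84.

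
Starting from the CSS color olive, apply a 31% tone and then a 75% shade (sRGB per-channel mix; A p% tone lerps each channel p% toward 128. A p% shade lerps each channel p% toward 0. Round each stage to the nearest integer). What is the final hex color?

#20200a

CSS olive is rgb(128, 128, 0).
A 31% tone moves each channel 31% toward 128:
  R: 128 + 0 = 128 → 128
  G: 128 + 0.31×(128−128) = 128 + 0 = 128 → 128
  B: 0 + 39.68 = 39.68 → 40
After the tone: rgb(128, 128, 40) = #808028.
Per channel, c → c + 0.75(0 − c):
  R: 128 − 96 = 32 → 32
  G: 128 + 0.75×(0−128) = 128 − 96 = 32 → 32
  B: 40 + 0.75×(0−40) = 40 − 30 = 10 → 10
rgb(32, 32, 10) = #20200a.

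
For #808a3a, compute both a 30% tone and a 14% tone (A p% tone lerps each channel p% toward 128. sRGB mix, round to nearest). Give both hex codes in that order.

#808a3a is rgb(128, 138, 58).
30% tone:
  R: 128 + 0.3×(128−128) = 128 + 0 = 128 → 128
  G: 138 + 0.3×(128−138) = 138 − 3 = 135 → 135
  B: 58 + 0.3×(128−58) = 58 + 21 = 79 → 79
  → #80874f
14% tone:
  R: 128 + 0 = 128 → 128
  G: 138 + 0.14×(128−138) = 138 − 1.4 = 136.6 → 137
  B: 58 + 9.8 = 67.8 → 68
  → #808944

#80874f, #808944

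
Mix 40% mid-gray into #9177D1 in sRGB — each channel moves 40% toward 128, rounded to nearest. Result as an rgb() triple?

#9177D1 is rgb(145, 119, 209).
Lerp each channel 40% toward 128:
  R: 145 + 0.4×(128−145) = 145 − 6.8 = 138.2 → 138
  G: 119 + 3.6 = 122.6 → 123
  B: 209 + 0.4×(128−209) = 209 − 32.4 = 176.6 → 177

rgb(138, 123, 177)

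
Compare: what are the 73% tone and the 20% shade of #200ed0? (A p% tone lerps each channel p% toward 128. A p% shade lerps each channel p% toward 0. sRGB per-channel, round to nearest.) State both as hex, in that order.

#666196, #1a0ba6

#200ed0 is rgb(32, 14, 208).
73% tone:
  R: 32 + 0.73×(128−32) = 32 + 70.08 = 102.08 → 102
  G: 14 + 0.73×(128−14) = 14 + 83.22 = 97.22 → 97
  B: 208 + 0.73×(128−208) = 208 − 58.4 = 149.6 → 150
  → #666196
20% shade:
  R: 32 − 6.4 = 25.6 → 26
  G: 14 + 0.2×(0−14) = 14 − 2.8 = 11.2 → 11
  B: 208 + 0.2×(0−208) = 208 − 41.6 = 166.4 → 166
  → #1a0ba6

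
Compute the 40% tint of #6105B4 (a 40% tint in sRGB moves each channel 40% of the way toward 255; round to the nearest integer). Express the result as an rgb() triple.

#6105B4 is rgb(97, 5, 180).
A 40% tint moves each channel 40% toward 255:
  R: 97 + 0.4×(255−97) = 97 + 63.2 = 160.2 → 160
  G: 5 + 0.4×(255−5) = 5 + 100 = 105 → 105
  B: 180 + 0.4×(255−180) = 180 + 30 = 210 → 210

rgb(160, 105, 210)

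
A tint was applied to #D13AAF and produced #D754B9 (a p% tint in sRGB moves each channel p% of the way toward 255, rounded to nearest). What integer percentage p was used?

13%

#D13AAF is rgb(209, 58, 175); #D754B9 is rgb(215, 84, 185).
On the G channel (widest range): 84 ≈ 58 + (p/100)(255 − 58), so p ≈ 100×(84 − 58)/(255 − 58) = 2600/197 = 13.20.
p = 13 reproduces all three channels after rounding.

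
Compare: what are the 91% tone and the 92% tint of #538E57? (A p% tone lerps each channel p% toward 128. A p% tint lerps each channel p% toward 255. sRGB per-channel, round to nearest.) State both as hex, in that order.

#538E57 is rgb(83, 142, 87).
91% tone:
  R: 83 + 40.95 = 123.95 → 124
  G: 142 − 12.74 = 129.26 → 129
  B: 87 + 37.31 = 124.31 → 124
  → #7C817C
92% tint:
  R: 83 + 158.24 = 241.24 → 241
  G: 142 + 0.92×(255−142) = 142 + 103.96 = 245.96 → 246
  B: 87 + 0.92×(255−87) = 87 + 154.56 = 241.56 → 242
  → #F1F6F2

#7C817C, #F1F6F2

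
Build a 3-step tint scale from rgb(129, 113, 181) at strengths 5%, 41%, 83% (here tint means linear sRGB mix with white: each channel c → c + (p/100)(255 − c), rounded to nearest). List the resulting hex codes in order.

5%: (129 + 6.3 = 135.3→135, 113 + 7.1 = 120.1→120, 181 + 3.7 = 184.7→185) → #8778B9
41%: (129 + 51.66 = 180.66→181, 113 + 58.22 = 171.22→171, 181 + 30.34 = 211.34→211) → #B5ABD3
83%: (129 + 104.58 = 233.58→234, 113 + 117.86 = 230.86→231, 181 + 61.42 = 242.42→242) → #EAE7F2

#8778B9, #B5ABD3, #EAE7F2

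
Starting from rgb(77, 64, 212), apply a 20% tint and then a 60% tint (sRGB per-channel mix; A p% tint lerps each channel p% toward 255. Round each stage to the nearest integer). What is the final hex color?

#C6C2F1

Per channel, c → c + 0.2(255 − c):
  R: 77 + 35.6 = 112.6 → 113
  G: 64 + 0.2×(255−64) = 64 + 38.2 = 102.2 → 102
  B: 212 + 0.2×(255−212) = 212 + 8.6 = 220.6 → 221
After the tint: rgb(113, 102, 221) = #7166DD.
Lerp each channel 60% toward 255:
  R: 113 + 85.2 = 198.2 → 198
  G: 102 + 0.6×(255−102) = 102 + 91.8 = 193.8 → 194
  B: 221 + 0.6×(255−221) = 221 + 20.4 = 241.4 → 241
rgb(198, 194, 241) = #C6C2F1.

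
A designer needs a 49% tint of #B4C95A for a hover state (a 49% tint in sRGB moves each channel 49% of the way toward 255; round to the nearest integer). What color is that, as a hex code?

#B4C95A is rgb(180, 201, 90).
A 49% tint moves each channel 49% toward 255:
  R: 180 + 36.75 = 216.75 → 217
  G: 201 + 26.46 = 227.46 → 227
  B: 90 + 80.85 = 170.85 → 171
rgb(217, 227, 171) = #D9E3AB.

#D9E3AB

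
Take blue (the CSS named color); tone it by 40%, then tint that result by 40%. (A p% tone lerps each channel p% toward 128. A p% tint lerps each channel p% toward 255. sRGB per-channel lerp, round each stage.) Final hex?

CSS blue is rgb(0, 0, 255).
Per channel, c → c + 0.4(128 − c):
  R: 0 + 51.2 = 51.2 → 51
  G: 0 + 51.2 = 51.2 → 51
  B: 255 + 0.4×(128−255) = 255 − 50.8 = 204.2 → 204
After the tone: rgb(51, 51, 204) = #3333CC.
Lerp each channel 40% toward 255:
  R: 51 + 0.4×(255−51) = 51 + 81.6 = 132.6 → 133
  G: 51 + 0.4×(255−51) = 51 + 81.6 = 132.6 → 133
  B: 204 + 20.4 = 224.4 → 224
rgb(133, 133, 224) = #8585E0.

#8585E0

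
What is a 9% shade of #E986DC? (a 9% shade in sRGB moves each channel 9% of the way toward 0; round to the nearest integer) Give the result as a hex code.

#D47AC8

#E986DC is rgb(233, 134, 220).
Per channel, c → c + 0.09(0 − c):
  R: 233 + 0.09×(0−233) = 233 − 20.97 = 212.03 → 212
  G: 134 + 0.09×(0−134) = 134 − 12.06 = 121.94 → 122
  B: 220 − 19.8 = 200.2 → 200
rgb(212, 122, 200) = #D47AC8.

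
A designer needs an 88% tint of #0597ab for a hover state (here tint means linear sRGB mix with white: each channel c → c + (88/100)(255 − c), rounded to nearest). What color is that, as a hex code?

#0597ab is rgb(5, 151, 171).
Lerp each channel 88% toward 255:
  R: 5 + 220 = 225 → 225
  G: 151 + 0.88×(255−151) = 151 + 91.52 = 242.52 → 243
  B: 171 + 0.88×(255−171) = 171 + 73.92 = 244.92 → 245
rgb(225, 243, 245) = #e1f3f5.

#e1f3f5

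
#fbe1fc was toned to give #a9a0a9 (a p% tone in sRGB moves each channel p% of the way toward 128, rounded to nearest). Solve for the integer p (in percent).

67%

#fbe1fc is rgb(251, 225, 252); #a9a0a9 is rgb(169, 160, 169).
On the B channel (widest range): 169 ≈ 252 + (p/100)(128 − 252), so p ≈ 100×(169 − 252)/(128 − 252) = -8300/-124 = 66.94.
p = 67 reproduces all three channels after rounding.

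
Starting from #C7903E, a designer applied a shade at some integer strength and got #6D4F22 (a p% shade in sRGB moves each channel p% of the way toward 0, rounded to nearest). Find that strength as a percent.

45%

#C7903E is rgb(199, 144, 62); #6D4F22 is rgb(109, 79, 34).
On the R channel (widest range): 109 ≈ 199 + (p/100)(0 − 199), so p ≈ 100×(109 − 199)/(0 − 199) = -9000/-199 = 45.23.
p = 45 reproduces all three channels after rounding.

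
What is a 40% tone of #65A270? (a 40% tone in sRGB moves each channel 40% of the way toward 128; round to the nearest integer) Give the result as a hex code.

#65A270 is rgb(101, 162, 112).
A 40% tone moves each channel 40% toward 128:
  R: 101 + 0.4×(128−101) = 101 + 10.8 = 111.8 → 112
  G: 162 − 13.6 = 148.4 → 148
  B: 112 + 0.4×(128−112) = 112 + 6.4 = 118.4 → 118
rgb(112, 148, 118) = #709476.

#709476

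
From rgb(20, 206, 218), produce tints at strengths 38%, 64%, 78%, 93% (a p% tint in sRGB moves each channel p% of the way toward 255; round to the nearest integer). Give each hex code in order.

38%: (20 + 89.3 = 109.3→109, 206 + 18.62 = 224.62→225, 218 + 14.06 = 232.06→232) → #6DE1E8
64%: (20 + 150.4 = 170.4→170, 206 + 31.36 = 237.36→237, 218 + 23.68 = 241.68→242) → #AAEDF2
78%: (20 + 183.3 = 203.3→203, 206 + 38.22 = 244.22→244, 218 + 28.86 = 246.86→247) → #CBF4F7
93%: (20 + 218.55 = 238.55→239, 206 + 45.57 = 251.57→252, 218 + 34.41 = 252.41→252) → #EFFCFC

#6DE1E8, #AAEDF2, #CBF4F7, #EFFCFC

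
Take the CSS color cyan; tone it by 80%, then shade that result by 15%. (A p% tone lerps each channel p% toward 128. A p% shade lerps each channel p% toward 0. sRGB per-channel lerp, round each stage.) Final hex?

#578282

CSS cyan is rgb(0, 255, 255).
Lerp each channel 80% toward 128:
  R: 0 + 0.8×(128−0) = 0 + 102.4 = 102.4 → 102
  G: 255 − 101.6 = 153.4 → 153
  B: 255 + 0.8×(128−255) = 255 − 101.6 = 153.4 → 153
After the tone: rgb(102, 153, 153) = #669999.
A 15% shade moves each channel 15% toward 0:
  R: 102 + 0.15×(0−102) = 102 − 15.3 = 86.7 → 87
  G: 153 + 0.15×(0−153) = 153 − 22.95 = 130.05 → 130
  B: 153 + 0.15×(0−153) = 153 − 22.95 = 130.05 → 130
rgb(87, 130, 130) = #578282.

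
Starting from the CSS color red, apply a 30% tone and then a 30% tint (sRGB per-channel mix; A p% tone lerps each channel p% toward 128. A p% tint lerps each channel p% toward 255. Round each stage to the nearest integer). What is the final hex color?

CSS red is rgb(255, 0, 0).
Per channel, c → c + 0.3(128 − c):
  R: 255 − 38.1 = 216.9 → 217
  G: 0 + 0.3×(128−0) = 0 + 38.4 = 38.4 → 38
  B: 0 + 0.3×(128−0) = 0 + 38.4 = 38.4 → 38
After the tone: rgb(217, 38, 38) = #D92626.
Per channel, c → c + 0.3(255 − c):
  R: 217 + 11.4 = 228.4 → 228
  G: 38 + 65.1 = 103.1 → 103
  B: 38 + 65.1 = 103.1 → 103
rgb(228, 103, 103) = #E46767.

#E46767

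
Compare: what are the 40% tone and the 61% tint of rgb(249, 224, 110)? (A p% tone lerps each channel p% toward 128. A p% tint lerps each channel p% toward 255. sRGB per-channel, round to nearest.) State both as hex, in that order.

40% tone:
  R: 249 + 0.4×(128−249) = 249 − 48.4 = 200.6 → 201
  G: 224 + 0.4×(128−224) = 224 − 38.4 = 185.6 → 186
  B: 110 + 0.4×(128−110) = 110 + 7.2 = 117.2 → 117
  → #C9BA75
61% tint:
  R: 249 + 3.66 = 252.66 → 253
  G: 224 + 0.61×(255−224) = 224 + 18.91 = 242.91 → 243
  B: 110 + 0.61×(255−110) = 110 + 88.45 = 198.45 → 198
  → #FDF3C6

#C9BA75, #FDF3C6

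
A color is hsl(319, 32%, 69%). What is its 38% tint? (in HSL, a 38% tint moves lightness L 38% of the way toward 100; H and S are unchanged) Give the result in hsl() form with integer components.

hsl(319, 32%, 81%)

L moves 38% from 69 toward 100: 69 + 11.78 = 80.78 → 81.
H and S are unchanged.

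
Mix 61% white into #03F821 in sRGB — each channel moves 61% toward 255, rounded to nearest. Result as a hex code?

#9DFCA8

#03F821 is rgb(3, 248, 33).
Per channel, c → c + 0.61(255 − c):
  R: 3 + 0.61×(255−3) = 3 + 153.72 = 156.72 → 157
  G: 248 + 0.61×(255−248) = 248 + 4.27 = 252.27 → 252
  B: 33 + 135.42 = 168.42 → 168
rgb(157, 252, 168) = #9DFCA8.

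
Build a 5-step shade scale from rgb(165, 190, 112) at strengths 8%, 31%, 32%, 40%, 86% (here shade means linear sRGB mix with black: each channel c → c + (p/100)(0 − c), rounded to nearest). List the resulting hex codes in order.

8%: (165 − 13.2 = 151.8→152, 190 − 15.2 = 174.8→175, 112 − 8.96 = 103.04→103) → #98AF67
31%: (165 − 51.15 = 113.85→114, 190 − 58.9 = 131.1→131, 112 − 34.72 = 77.28→77) → #72834D
32%: (165 − 52.8 = 112.2→112, 190 − 60.8 = 129.2→129, 112 − 35.84 = 76.16→76) → #70814C
40%: (165 − 66 = 99→99, 190 − 76 = 114→114, 112 − 44.8 = 67.2→67) → #637243
86%: (165 − 141.9 = 23.1→23, 190 − 163.4 = 26.6→27, 112 − 96.32 = 15.68→16) → #171B10

#98AF67, #72834D, #70814C, #637243, #171B10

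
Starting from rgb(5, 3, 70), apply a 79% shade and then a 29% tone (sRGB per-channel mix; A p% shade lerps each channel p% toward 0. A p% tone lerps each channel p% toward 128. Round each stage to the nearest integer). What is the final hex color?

A 79% shade moves each channel 79% toward 0:
  R: 5 − 3.95 = 1.05 → 1
  G: 3 + 0.79×(0−3) = 3 − 2.37 = 0.63 → 1
  B: 70 − 55.3 = 14.7 → 15
After the shade: rgb(1, 1, 15) = #01010F.
A 29% tone moves each channel 29% toward 128:
  R: 1 + 0.29×(128−1) = 1 + 36.83 = 37.83 → 38
  G: 1 + 0.29×(128−1) = 1 + 36.83 = 37.83 → 38
  B: 15 + 0.29×(128−15) = 15 + 32.77 = 47.77 → 48
rgb(38, 38, 48) = #262630.

#262630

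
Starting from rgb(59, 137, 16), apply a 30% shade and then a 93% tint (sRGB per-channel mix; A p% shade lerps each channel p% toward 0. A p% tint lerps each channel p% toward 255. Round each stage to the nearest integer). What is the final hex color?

#F0F4EE

A 30% shade moves each channel 30% toward 0:
  R: 59 + 0.3×(0−59) = 59 − 17.7 = 41.3 → 41
  G: 137 − 41.1 = 95.9 → 96
  B: 16 + 0.3×(0−16) = 16 − 4.8 = 11.2 → 11
After the shade: rgb(41, 96, 11) = #29600B.
A 93% tint moves each channel 93% toward 255:
  R: 41 + 199.02 = 240.02 → 240
  G: 96 + 0.93×(255−96) = 96 + 147.87 = 243.87 → 244
  B: 11 + 226.92 = 237.92 → 238
rgb(240, 244, 238) = #F0F4EE.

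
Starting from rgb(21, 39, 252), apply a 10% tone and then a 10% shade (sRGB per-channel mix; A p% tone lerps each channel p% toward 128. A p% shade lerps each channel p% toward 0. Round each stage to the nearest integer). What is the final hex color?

Per channel, c → c + 0.1(128 − c):
  R: 21 + 0.1×(128−21) = 21 + 10.7 = 31.7 → 32
  G: 39 + 0.1×(128−39) = 39 + 8.9 = 47.9 → 48
  B: 252 − 12.4 = 239.6 → 240
After the tone: rgb(32, 48, 240) = #2030f0.
Per channel, c → c + 0.1(0 − c):
  R: 32 − 3.2 = 28.8 → 29
  G: 48 + 0.1×(0−48) = 48 − 4.8 = 43.2 → 43
  B: 240 − 24 = 216 → 216
rgb(29, 43, 216) = #1d2bd8.

#1d2bd8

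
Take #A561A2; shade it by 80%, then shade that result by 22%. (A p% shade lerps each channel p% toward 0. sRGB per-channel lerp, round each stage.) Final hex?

#A561A2 is rgb(165, 97, 162).
Per channel, c → c + 0.8(0 − c):
  R: 165 + 0.8×(0−165) = 165 − 132 = 33 → 33
  G: 97 + 0.8×(0−97) = 97 − 77.6 = 19.4 → 19
  B: 162 + 0.8×(0−162) = 162 − 129.6 = 32.4 → 32
After the shade: rgb(33, 19, 32) = #211320.
A 22% shade moves each channel 22% toward 0:
  R: 33 + 0.22×(0−33) = 33 − 7.26 = 25.74 → 26
  G: 19 − 4.18 = 14.82 → 15
  B: 32 − 7.04 = 24.96 → 25
rgb(26, 15, 25) = #1A0F19.

#1A0F19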